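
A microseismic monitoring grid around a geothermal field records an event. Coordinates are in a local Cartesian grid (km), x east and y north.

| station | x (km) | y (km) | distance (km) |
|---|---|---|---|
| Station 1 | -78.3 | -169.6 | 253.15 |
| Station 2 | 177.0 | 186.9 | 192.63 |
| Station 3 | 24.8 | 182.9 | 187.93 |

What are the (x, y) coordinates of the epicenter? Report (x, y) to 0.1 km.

Circle about each station: (x + 78.3)² + (y + 169.6)² = 253.15²; (x − 177.0)² + (y − 186.9)² = 192.63²; (x − 24.8)² + (y − 182.9)² = 187.93².
Subtracting the Station 1 equation from the Station 2 and Station 3 equations removes the quadratic terms:
510.6 x + 713.0 y = 58344.17
206.2 x + 705.0 y = 27939.64
Solving the 2×2 system: x ≈ 99.6, y ≈ 10.5 km.
Check against Station 1 (with the unrounded x, y): √((x + 78.3)²+(y + 169.6)²) = 253.15 ≈ 253.15 km. ✓

(99.6, 10.5)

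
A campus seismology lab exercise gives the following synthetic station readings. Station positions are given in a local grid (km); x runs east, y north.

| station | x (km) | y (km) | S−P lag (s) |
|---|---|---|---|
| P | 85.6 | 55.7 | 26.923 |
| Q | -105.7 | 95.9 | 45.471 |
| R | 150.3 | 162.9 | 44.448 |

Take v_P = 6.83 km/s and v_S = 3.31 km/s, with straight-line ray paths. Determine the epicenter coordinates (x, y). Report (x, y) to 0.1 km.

x ≈ 94.2 km, y ≈ -117.0 km

Distance from S−P lag: d = Δt · v_P v_S / (v_P − v_S) = Δt · (6.83·3.31)/(6.83−3.31) ≈ 6.4225·Δt.
So d_P = 172.91, d_Q = 292.04, d_R = 285.47 km.
Circle about each station: (x − 85.6)² + (y − 55.7)² = 172.91²; (x + 105.7)² + (y − 95.9)² = 292.04²; (x − 150.3)² + (y − 162.9)² = 285.47².
Subtracting pairs of circle equations eliminates x²+y² and gives linear equations (the radical axes):
-382.6 x + 80.4 y = -45450.04
129.4 x + 214.4 y = -12898.60
Solving the 2×2 system: x ≈ 94.2, y ≈ -117.0 km.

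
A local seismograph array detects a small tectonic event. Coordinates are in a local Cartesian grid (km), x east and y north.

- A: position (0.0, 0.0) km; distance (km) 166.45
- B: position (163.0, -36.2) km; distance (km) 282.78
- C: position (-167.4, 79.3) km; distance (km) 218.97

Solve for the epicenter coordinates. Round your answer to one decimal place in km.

-103.7 km east, -130.2 km north

Circle about each station: x² + y² = 166.45²; (x − 163.0)² + (y + 36.2)² = 282.78²; (x + 167.4)² + (y − 79.3)² = 218.97².
Subtracting pairs of circle equations eliminates x²+y² and gives linear equations (the radical axes):
326.0 x − 72.4 y = -24379.49
-334.8 x + 158.6 y = 14068.99
Solving the 2×2 system: x ≈ -103.7, y ≈ -130.2 km.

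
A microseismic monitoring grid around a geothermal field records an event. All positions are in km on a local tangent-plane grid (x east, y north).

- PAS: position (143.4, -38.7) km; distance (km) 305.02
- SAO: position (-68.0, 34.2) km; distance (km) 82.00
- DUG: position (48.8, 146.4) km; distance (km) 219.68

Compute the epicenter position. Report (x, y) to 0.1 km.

Circle about each station: (x − 143.4)² + (y + 38.7)² = 305.02²; (x + 68.0)² + (y − 34.2)² = 82.00²; (x − 48.8)² + (y − 146.4)² = 219.68².
Subtracting pairs of circle equations eliminates x²+y² and gives linear equations (the radical axes):
-422.8 x + 145.8 y = 70045.59
-189.2 x + 370.2 y = 46531.05
Solving the 2×2 system: x ≈ -148.5, y ≈ 49.8 km.

x ≈ -148.5 km, y ≈ 49.8 km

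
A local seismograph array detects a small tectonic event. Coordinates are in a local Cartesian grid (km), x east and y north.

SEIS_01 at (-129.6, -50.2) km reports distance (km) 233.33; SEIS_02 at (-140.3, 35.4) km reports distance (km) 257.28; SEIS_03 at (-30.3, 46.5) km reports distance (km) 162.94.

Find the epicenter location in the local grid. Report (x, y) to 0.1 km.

103.7 km east, -46.2 km north

Circle about each station: (x + 129.6)² + (y + 50.2)² = 233.33²; (x + 140.3)² + (y − 35.4)² = 257.28²; (x + 30.3)² + (y − 46.5)² = 162.94².
Subtracting pairs of circle equations eliminates x²+y² and gives linear equations (the radical axes):
-21.4 x + 171.2 y = -10129.06
198.6 x + 193.4 y = 11657.59
Solving the 2×2 system: x ≈ 103.7, y ≈ -46.2 km.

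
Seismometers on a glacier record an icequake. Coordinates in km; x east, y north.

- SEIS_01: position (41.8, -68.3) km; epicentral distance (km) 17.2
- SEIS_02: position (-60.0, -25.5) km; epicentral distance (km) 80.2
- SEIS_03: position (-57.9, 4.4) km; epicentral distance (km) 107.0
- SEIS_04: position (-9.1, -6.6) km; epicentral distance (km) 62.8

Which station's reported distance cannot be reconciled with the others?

SEIS_02

Solve using three stations at a time. Using SEIS_01, SEIS_03, SEIS_04 (subtract circle equations pairwise → linear system) gives (x, y) ≈ (31.3, -54.7).
Distances from that point to each station vs reported:
  SEIS_01: calculated 17.2 vs reported 17.2 → residual 0.0 km
  SEIS_02: calculated 95.9 vs reported 80.2 → residual 15.7 km
  SEIS_03: calculated 107.0 vs reported 107.0 → residual 0.0 km
  SEIS_04: calculated 62.8 vs reported 62.8 → residual 0.0 km
SEIS_01, SEIS_03, SEIS_04 are mutually consistent (residuals ≈ 0); SEIS_02 is off by 15.7 km.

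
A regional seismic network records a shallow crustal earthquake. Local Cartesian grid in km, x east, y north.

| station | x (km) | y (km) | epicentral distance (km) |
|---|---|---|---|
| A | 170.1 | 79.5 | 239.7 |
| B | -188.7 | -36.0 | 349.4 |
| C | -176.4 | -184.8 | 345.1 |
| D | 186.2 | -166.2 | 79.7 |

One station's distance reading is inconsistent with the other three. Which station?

Solve using three stations at a time. Using B, C, D (subtract circle equations pairwise → linear system) gives (x, y) ≈ (156.1, -92.4).
Distances from that point to each station vs reported:
  A: calculated 172.5 vs reported 239.7 → residual 67.2 km
  B: calculated 349.4 vs reported 349.4 → residual 0.0 km
  C: calculated 345.1 vs reported 345.1 → residual 0.0 km
  D: calculated 79.7 vs reported 79.7 → residual 0.0 km
B, C, D are mutually consistent (residuals ≈ 0); A is off by 67.2 km.

A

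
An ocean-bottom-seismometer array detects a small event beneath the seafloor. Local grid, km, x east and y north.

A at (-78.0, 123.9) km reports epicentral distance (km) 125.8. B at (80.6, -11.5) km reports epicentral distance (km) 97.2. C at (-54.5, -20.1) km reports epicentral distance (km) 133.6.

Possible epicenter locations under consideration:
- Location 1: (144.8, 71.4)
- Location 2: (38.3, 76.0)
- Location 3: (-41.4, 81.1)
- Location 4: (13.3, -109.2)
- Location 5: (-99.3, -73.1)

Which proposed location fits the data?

Location 2

For each candidate, compare |candidate − station| to the reported distance:
Location 1: residuals A 103.1, B 7.7, C 85.7 → max 103.1 km
Location 2: residuals A 0.0, B 0.0, C 0.0 → max 0.0 km
Location 3: residuals A 69.5, B 56.0, C 31.6 → max 69.5 km
Location 4: residuals A 124.5, B 21.4, C 21.6 → max 124.5 km
Location 5: residuals A 72.3, B 93.0, C 64.2 → max 93.0 km
Only Location 2 has all residuals ≈ 0.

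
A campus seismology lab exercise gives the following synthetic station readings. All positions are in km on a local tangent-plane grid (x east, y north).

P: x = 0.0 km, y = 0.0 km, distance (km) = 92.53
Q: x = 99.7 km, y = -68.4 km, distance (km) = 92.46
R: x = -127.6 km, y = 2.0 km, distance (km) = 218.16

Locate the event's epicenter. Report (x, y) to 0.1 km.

Circle about each station: x² + y² = 92.53²; (x − 99.7)² + (y + 68.4)² = 92.46²; (x + 127.6)² + (y − 2.0)² = 218.16².
Subtracting the P equation from the Q and R equations removes the quadratic terms:
199.4 x − 136.8 y = 14631.60
-255.2 x + 4.0 y = -22746.22
Solving the 2×2 system: x ≈ 89.5, y ≈ 23.5 km.
Check against P (with the unrounded x, y): √(x²+y²) = 92.53 ≈ 92.53 km. ✓

x ≈ 89.5 km, y ≈ 23.5 km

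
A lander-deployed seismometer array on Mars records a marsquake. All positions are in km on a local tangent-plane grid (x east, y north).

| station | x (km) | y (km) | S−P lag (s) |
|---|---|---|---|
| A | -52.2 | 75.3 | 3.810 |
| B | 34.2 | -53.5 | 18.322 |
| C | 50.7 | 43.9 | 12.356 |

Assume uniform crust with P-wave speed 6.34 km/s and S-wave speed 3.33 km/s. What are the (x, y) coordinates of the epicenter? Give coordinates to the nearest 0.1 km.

Distance from S−P lag: d = Δt · v_P v_S / (v_P − v_S) = Δt · (6.34·3.33)/(6.34−3.33) ≈ 7.0140·Δt.
So d_A = 26.72, d_B = 128.51, d_C = 86.67 km.
Circle about each station: (x + 52.2)² + (y − 75.3)² = 26.72²; (x − 34.2)² + (y + 53.5)² = 128.51²; (x − 50.7)² + (y − 43.9)² = 86.67².
Subtracting pairs of circle equations eliminates x²+y² and gives linear equations (the radical axes):
172.8 x − 257.6 y = -20163.90
205.8 x − 62.8 y = -10694.96
Solving the 2×2 system: x ≈ -35.3, y ≈ 54.6 km.
Check against A (with the unrounded x, y): √((x + 52.2)²+(y − 75.3)²) = 26.72 ≈ 26.72 km. ✓

-35.3 km east, 54.6 km north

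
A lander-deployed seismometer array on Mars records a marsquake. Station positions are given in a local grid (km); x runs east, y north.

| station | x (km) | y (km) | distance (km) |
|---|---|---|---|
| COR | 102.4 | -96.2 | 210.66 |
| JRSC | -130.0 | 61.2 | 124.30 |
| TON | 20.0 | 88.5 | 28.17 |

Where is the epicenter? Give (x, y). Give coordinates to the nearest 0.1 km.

x ≈ -7.7 km, y ≈ 83.4 km

Circle about each station: (x − 102.4)² + (y + 96.2)² = 210.66²; (x + 130.0)² + (y − 61.2)² = 124.30²; (x − 20.0)² + (y − 88.5)² = 28.17².
Subtracting the COR equation from the JRSC and TON equations removes the quadratic terms:
-464.8 x + 314.8 y = 29832.39
-164.8 x + 369.4 y = 32076.14
Solving the 2×2 system: x ≈ -7.7, y ≈ 83.4 km.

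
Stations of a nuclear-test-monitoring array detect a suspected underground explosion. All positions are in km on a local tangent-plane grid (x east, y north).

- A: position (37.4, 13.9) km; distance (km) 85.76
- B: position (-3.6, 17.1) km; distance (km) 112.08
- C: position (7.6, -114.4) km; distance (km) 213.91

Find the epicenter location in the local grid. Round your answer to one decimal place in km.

(85.8, 84.7)

Circle about each station: (x − 37.4)² + (y − 13.9)² = 85.76²; (x + 3.6)² + (y − 17.1)² = 112.08²; (x − 7.6)² + (y + 114.4)² = 213.91².
Subtracting the A equation from the B and C equations removes the quadratic terms:
-82.0 x + 6.4 y = -6493.75
-59.6 x − 256.6 y = -26849.56
Solving the 2×2 system: x ≈ 85.8, y ≈ 84.7 km.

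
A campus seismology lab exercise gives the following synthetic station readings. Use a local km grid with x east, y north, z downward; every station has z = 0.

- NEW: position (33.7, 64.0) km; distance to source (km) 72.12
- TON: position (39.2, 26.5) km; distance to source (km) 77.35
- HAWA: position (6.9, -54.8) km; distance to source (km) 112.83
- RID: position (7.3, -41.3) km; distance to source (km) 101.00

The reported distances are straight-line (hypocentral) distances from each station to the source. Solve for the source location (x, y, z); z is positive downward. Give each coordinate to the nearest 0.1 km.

x ≈ -25.4 km, y ≈ 46.6 km, depth ≈ 37.5 km

Each station gives a sphere (x−x_i)² + (y−y_i)² + z² = d_i² (stations at z=0).
Subtracting the NEW sphere from TON and HAWA: z² cancels, leaving linear equations in x and y:
11.0 x − 75.0 y = -3774.53
-53.6 x − 237.6 y = -9710.35
Solving: x ≈ -25.409, y ≈ 46.600 km (keep extra digits for the depth step; rounded: -25.4, 46.6).
Then from the NEW sphere: z² = 72.12² − (x − 33.7)² − (y − 64.0)² with x = -25.409, y = 46.600, so z ≈ 37.479 ≈ 37.5 km.
Check against RID (with the unrounded solution): distance 101.00 ≈ 101.00 km. ✓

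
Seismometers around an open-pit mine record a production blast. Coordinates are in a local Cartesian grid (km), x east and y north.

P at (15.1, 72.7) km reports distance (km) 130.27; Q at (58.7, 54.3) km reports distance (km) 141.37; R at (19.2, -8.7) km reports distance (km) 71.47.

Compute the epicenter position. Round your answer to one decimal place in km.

Circle about each station: (x − 15.1)² + (y − 72.7)² = 130.27²; (x − 58.7)² + (y − 54.3)² = 141.37²; (x − 19.2)² + (y + 8.7)² = 71.47².
Subtracting the P equation from the Q and R equations removes the quadratic terms:
87.2 x − 36.8 y = -2134.32
8.2 x − 162.8 y = 6793.34
Solving the 2×2 system: x ≈ -43.0, y ≈ -43.9 km.

-43.0 km east, -43.9 km north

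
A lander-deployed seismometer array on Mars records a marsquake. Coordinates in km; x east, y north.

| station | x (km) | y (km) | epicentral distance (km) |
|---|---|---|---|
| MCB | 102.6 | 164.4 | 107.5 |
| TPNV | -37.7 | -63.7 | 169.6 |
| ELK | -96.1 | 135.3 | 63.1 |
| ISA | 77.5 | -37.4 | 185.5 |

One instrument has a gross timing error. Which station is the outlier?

MCB

Solve using three stations at a time. Using TPNV, ELK, ISA (subtract circle equations pairwise → linear system) gives (x, y) ≈ (-40.3, 105.9).
Distances from that point to each station vs reported:
  MCB: calculated 154.4 vs reported 107.5 → residual 46.9 km
  TPNV: calculated 169.6 vs reported 169.6 → residual 0.0 km
  ELK: calculated 63.1 vs reported 63.1 → residual 0.0 km
  ISA: calculated 185.5 vs reported 185.5 → residual 0.0 km
TPNV, ELK, ISA are mutually consistent (residuals ≈ 0); MCB is off by 46.9 km.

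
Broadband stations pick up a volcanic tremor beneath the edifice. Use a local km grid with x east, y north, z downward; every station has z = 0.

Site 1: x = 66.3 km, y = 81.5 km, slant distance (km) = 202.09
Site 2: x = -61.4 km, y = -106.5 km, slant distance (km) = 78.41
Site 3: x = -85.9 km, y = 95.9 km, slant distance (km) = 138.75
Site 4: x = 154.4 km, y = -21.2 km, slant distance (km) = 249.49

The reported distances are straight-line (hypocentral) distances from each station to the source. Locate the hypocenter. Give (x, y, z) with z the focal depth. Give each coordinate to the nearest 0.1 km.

Each station gives a sphere (x−x_i)² + (y−y_i)² + z² = d_i² (stations at z=0).
Subtracting the Site 1 sphere from Site 2 and Site 3: z² cancels, leaving linear equations in x and y:
-255.4 x − 376.0 y = 38766.51
-304.4 x + 28.8 y = 27126.49
Solving: x ≈ -92.899, y ≈ -40.000 km (keep extra digits for the depth step; rounded: -92.9, -40.0).
Then from the Site 1 sphere: z² = 202.09² − (x − 66.3)² − (y − 81.5)² with x = -92.899, y = -40.000, so z ≈ 27.089 ≈ 27.1 km.

(-92.9, -40.0, 27.1)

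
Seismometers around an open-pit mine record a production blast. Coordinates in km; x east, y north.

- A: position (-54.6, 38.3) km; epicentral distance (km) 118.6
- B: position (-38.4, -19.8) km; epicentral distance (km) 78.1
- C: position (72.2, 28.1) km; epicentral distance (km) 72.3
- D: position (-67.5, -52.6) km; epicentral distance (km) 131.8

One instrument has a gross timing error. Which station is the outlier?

Solve using three stations at a time. Using A, B, C (subtract circle equations pairwise → linear system) gives (x, y) ≈ (38.1, -35.7).
Distances from that point to each station vs reported:
  A: calculated 118.6 vs reported 118.6 → residual 0.0 km
  B: calculated 78.1 vs reported 78.1 → residual 0.0 km
  C: calculated 72.4 vs reported 72.3 → residual 0.1 km
  D: calculated 107.0 vs reported 131.8 → residual 24.8 km
A, B, C are mutually consistent (residuals ≈ 0); D is off by 24.8 km.

D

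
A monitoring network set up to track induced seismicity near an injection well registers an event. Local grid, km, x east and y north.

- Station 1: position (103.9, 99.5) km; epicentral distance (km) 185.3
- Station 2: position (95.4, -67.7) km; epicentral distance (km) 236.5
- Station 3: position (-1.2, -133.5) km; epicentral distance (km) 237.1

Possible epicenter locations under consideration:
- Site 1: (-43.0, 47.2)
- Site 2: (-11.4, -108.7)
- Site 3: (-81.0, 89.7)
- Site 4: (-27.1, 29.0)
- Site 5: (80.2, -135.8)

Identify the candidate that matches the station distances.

Site 3

For each candidate, compare |candidate − station| to the reported distance:
Site 1: residuals Station 1 29.4, Station 2 56.6, Station 3 51.6 → max 56.6 km
Site 2: residuals Station 1 52.7, Station 2 122.1, Station 3 210.3 → max 210.3 km
Site 3: residuals Station 1 0.1, Station 2 0.1, Station 3 0.1 → max 0.1 km
Site 4: residuals Station 1 36.5, Station 2 80.4, Station 3 72.5 → max 80.4 km
Site 5: residuals Station 1 51.2, Station 2 166.7, Station 3 155.7 → max 166.7 km
Only Site 3 has all residuals ≈ 0.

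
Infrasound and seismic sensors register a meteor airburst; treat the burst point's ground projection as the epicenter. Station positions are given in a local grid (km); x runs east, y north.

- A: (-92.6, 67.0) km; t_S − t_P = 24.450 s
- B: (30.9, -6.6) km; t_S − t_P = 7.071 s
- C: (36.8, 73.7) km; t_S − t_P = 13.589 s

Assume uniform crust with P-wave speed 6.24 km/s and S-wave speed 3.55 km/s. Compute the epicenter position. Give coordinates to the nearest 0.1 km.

Distance from S−P lag: d = Δt · v_P v_S / (v_P − v_S) = Δt · (6.24·3.55)/(6.24−3.55) ≈ 8.2349·Δt.
So d_A = 201.34, d_B = 58.23, d_C = 111.90 km.
Circle about each station: (x + 92.6)² + (y − 67.0)² = 201.34²; (x − 30.9)² + (y + 6.6)² = 58.23²; (x − 36.8)² + (y − 73.7)² = 111.90².
Subtracting pairs of circle equations eliminates x²+y² and gives linear equations (the radical axes):
247.0 x − 147.2 y = 25081.67
258.8 x + 13.4 y = 21738.36
Solving the 2×2 system: x ≈ 85.4, y ≈ -27.1 km.

(85.4, -27.1)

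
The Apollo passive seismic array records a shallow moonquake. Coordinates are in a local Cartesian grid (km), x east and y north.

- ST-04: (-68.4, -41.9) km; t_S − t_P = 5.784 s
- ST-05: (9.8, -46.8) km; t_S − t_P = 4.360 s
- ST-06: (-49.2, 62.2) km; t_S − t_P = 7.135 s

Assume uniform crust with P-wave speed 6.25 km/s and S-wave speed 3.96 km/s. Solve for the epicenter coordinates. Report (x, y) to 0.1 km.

-16.2 km east, -7.5 km north

Distance from S−P lag: d = Δt · v_P v_S / (v_P − v_S) = Δt · (6.25·3.96)/(6.25−3.96) ≈ 10.8079·Δt.
So d_ST-04 = 62.51, d_ST-05 = 47.12, d_ST-06 = 77.11 km.
Circle about each station: (x + 68.4)² + (y + 41.9)² = 62.51²; (x − 9.8)² + (y + 46.8)² = 47.12²; (x + 49.2)² + (y − 62.2)² = 77.11².
Subtracting the ST-04 equation from the ST-05 and ST-06 equations removes the quadratic terms:
156.4 x − 9.8 y = -2460.68
38.4 x + 208.2 y = -2183.14
Solving the 2×2 system: x ≈ -16.2, y ≈ -7.5 km.
Check against ST-04 (with the unrounded x, y): √((x + 68.4)²+(y + 41.9)²) = 62.51 ≈ 62.51 km. ✓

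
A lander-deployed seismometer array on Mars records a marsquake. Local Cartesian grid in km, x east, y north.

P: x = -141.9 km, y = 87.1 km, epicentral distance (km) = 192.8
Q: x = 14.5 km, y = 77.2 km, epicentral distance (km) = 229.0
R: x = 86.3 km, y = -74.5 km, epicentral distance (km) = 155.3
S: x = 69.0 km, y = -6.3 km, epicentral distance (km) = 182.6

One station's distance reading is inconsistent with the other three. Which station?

P

Solve using three stations at a time. Using Q, R, S (subtract circle equations pairwise → linear system) gives (x, y) ≈ (-54.0, -141.4).
Distances from that point to each station vs reported:
  P: calculated 244.8 vs reported 192.8 → residual 52.0 km
  Q: calculated 229.1 vs reported 229.0 → residual 0.1 km
  R: calculated 155.5 vs reported 155.3 → residual 0.2 km
  S: calculated 182.8 vs reported 182.6 → residual 0.2 km
Q, R, S are mutually consistent (residuals ≈ 0); P is off by 52.0 km.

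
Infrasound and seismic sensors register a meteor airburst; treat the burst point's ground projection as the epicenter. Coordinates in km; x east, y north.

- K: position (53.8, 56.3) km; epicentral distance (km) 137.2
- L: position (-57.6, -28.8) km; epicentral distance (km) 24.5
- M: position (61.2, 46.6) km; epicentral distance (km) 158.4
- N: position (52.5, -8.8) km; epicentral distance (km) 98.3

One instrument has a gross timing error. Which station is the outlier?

Solve using three stations at a time. Using K, L, N (subtract circle equations pairwise → linear system) gives (x, y) ≈ (-39.0, -44.8).
Distances from that point to each station vs reported:
  K: calculated 137.2 vs reported 137.2 → residual 0.0 km
  L: calculated 24.5 vs reported 24.5 → residual 0.0 km
  M: calculated 135.6 vs reported 158.4 → residual 22.8 km
  N: calculated 98.3 vs reported 98.3 → residual 0.0 km
K, L, N are mutually consistent (residuals ≈ 0); M is off by 22.8 km.

M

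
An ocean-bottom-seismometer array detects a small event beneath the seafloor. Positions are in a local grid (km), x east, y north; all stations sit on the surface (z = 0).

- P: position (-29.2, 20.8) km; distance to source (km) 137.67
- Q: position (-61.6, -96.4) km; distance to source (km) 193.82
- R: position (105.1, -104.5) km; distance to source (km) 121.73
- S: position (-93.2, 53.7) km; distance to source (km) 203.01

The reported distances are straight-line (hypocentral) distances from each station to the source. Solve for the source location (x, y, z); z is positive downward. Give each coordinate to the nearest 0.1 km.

Each station gives a sphere (x−x_i)² + (y−y_i)² + z² = d_i² (stations at z=0).
Subtracting the P sphere from Q and R: z² cancels, leaving linear equations in x and y:
-64.8 x − 234.4 y = -6810.92
268.6 x − 250.6 y = 24815.82
Solving: x ≈ 94.997, y ≈ 2.795 km (keep extra digits for the depth step; rounded: 95.0, 2.8).
Then from the P sphere: z² = 137.67² − (x + 29.2)² − (y − 20.8)² with x = 94.997, y = 2.795, so z ≈ 56.603 ≈ 56.6 km.

(95.0, 2.8, 56.6)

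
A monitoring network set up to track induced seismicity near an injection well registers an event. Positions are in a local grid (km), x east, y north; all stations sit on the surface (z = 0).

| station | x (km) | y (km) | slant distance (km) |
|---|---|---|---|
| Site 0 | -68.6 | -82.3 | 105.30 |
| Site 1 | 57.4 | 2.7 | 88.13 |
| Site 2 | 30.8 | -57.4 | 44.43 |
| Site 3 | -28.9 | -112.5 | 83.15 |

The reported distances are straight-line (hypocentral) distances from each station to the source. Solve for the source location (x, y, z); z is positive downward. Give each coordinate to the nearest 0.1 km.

x ≈ 26.4 km, y ≈ -67.7 km, depth ≈ 43.0 km

Each station gives a sphere (x−x_i)² + (y−y_i)² + z² = d_i² (stations at z=0).
Subtracting the Site 0 sphere from Site 1 and Site 2: z² cancels, leaving linear equations in x and y:
252.0 x + 170.0 y = -4856.01
198.8 x + 49.8 y = 1878.22
Solving: x ≈ 26.410, y ≈ -67.714 km (keep extra digits for the depth step; rounded: 26.4, -67.7).
Then from the Site 0 sphere: z² = 105.30² − (x + 68.6)² − (y + 82.3)² with x = 26.410, y = -67.714, so z ≈ 42.993 ≈ 43.0 km.
Check against Site 3 (with the unrounded solution): distance 83.15 ≈ 83.15 km. ✓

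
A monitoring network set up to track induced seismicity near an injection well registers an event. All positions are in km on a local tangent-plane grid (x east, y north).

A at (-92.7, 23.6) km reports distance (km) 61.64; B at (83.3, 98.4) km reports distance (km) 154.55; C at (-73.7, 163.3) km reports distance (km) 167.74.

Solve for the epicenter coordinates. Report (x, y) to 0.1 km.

Circle about each station: (x + 92.7)² + (y − 23.6)² = 61.64²; (x − 83.3)² + (y − 98.4)² = 154.55²; (x + 73.7)² + (y − 163.3)² = 167.74².
Subtracting pairs of circle equations eliminates x²+y² and gives linear equations (the radical axes):
352.0 x + 149.6 y = -12615.01
38.0 x + 279.4 y = -1388.89
Solving the 2×2 system: x ≈ -35.8, y ≈ -0.1 km.

x ≈ -35.8 km, y ≈ -0.1 km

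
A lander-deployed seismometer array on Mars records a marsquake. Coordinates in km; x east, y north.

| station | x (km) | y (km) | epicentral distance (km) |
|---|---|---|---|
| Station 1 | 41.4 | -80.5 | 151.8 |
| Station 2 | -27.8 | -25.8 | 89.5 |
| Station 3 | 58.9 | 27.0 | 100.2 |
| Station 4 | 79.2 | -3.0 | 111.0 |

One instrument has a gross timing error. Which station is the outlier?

Station 3

Solve using three stations at a time. Using Station 1, Station 2, Station 4 (subtract circle equations pairwise → linear system) gives (x, y) ≈ (-10.7, 62.1).
Distances from that point to each station vs reported:
  Station 1: calculated 151.8 vs reported 151.8 → residual 0.0 km
  Station 2: calculated 89.5 vs reported 89.5 → residual 0.0 km
  Station 3: calculated 78.0 vs reported 100.2 → residual 22.2 km
  Station 4: calculated 111.0 vs reported 111.0 → residual 0.0 km
Station 1, Station 2, Station 4 are mutually consistent (residuals ≈ 0); Station 3 is off by 22.2 km.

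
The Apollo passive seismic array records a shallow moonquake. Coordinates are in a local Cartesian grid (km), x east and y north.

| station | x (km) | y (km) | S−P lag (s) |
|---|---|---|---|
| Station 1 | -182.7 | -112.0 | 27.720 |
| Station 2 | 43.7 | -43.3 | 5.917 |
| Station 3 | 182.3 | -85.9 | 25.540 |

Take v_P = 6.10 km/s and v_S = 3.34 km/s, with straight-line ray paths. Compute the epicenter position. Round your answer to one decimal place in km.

3.3 km east, -26.7 km north

Distance from S−P lag: d = Δt · v_P v_S / (v_P − v_S) = Δt · (6.10·3.34)/(6.10−3.34) ≈ 7.3819·Δt.
So d_Station 1 = 204.63, d_Station 2 = 43.68, d_Station 3 = 188.53 km.
Circle about each station: (x + 182.7)² + (y + 112.0)² = 204.63²; (x − 43.7)² + (y + 43.3)² = 43.68²; (x − 182.3)² + (y + 85.9)² = 188.53².
Subtracting the Station 1 equation from the Station 2 and Station 3 equations removes the quadratic terms:
452.8 x + 137.4 y = -2173.22
730.0 x + 52.2 y = 1018.69
Solving the 2×2 system: x ≈ 3.3, y ≈ -26.7 km.
Check against Station 1 (with the unrounded x, y): √((x + 182.7)²+(y + 112.0)²) = 204.63 ≈ 204.63 km. ✓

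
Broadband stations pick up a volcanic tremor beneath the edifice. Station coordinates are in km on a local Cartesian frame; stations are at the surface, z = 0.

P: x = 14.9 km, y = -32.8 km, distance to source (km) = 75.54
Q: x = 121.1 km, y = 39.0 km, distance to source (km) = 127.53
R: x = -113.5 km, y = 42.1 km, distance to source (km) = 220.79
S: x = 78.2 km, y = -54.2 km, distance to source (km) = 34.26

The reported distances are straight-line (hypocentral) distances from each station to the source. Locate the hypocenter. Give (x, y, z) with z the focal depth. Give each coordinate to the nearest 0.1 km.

x ≈ 71.5 km, y ≈ -75.6 km, depth ≈ 25.9 km

Each station gives a sphere (x−x_i)² + (y−y_i)² + z² = d_i² (stations at z=0).
Subtracting the P sphere from Q and R: z² cancels, leaving linear equations in x and y:
212.4 x + 143.6 y = 4330.75
-256.8 x + 149.8 y = -29685.12
Solving: x ≈ 71.499, y ≈ -75.596 km (keep extra digits for the depth step; rounded: 71.5, -75.6).
Then from the P sphere: z² = 75.54² − (x − 14.9)² − (y + 32.8)² with x = 71.499, y = -75.596, so z ≈ 25.910 ≈ 25.9 km.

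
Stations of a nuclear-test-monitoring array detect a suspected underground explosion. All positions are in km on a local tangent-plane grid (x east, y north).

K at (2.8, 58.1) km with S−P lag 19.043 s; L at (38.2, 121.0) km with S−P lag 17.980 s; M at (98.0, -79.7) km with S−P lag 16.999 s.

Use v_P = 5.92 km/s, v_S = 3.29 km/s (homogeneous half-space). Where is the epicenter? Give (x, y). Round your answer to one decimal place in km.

Distance from S−P lag: d = Δt · v_P v_S / (v_P − v_S) = Δt · (5.92·3.29)/(5.92−3.29) ≈ 7.4056·Δt.
So d_K = 141.03, d_L = 133.15, d_M = 125.89 km.
Circle about each station: (x − 2.8)² + (y − 58.1)² = 141.03²; (x − 38.2)² + (y − 121.0)² = 133.15²; (x − 98.0)² + (y + 79.7)² = 125.89².
Subtracting pairs of circle equations eliminates x²+y² and gives linear equations (the radical axes):
70.8 x + 125.8 y = 14877.33
190.4 x − 275.6 y = 16613.81
Solving the 2×2 system: x ≈ 142.4, y ≈ 38.1 km.

(142.4, 38.1)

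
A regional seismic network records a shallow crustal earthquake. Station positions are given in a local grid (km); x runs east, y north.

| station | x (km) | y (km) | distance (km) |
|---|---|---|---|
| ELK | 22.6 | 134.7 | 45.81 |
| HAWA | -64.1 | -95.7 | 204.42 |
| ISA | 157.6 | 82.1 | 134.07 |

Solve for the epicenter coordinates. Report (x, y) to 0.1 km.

Circle about each station: (x − 22.6)² + (y − 134.7)² = 45.81²; (x + 64.1)² + (y + 95.7)² = 204.42²; (x − 157.6)² + (y − 82.1)² = 134.07².
Subtracting pairs of circle equations eliminates x²+y² and gives linear equations (the radical axes):
-173.4 x − 460.8 y = -45076.53
270.0 x − 105.2 y = -2952.89
Solving the 2×2 system: x ≈ 23.7, y ≈ 88.9 km.
Check against ELK (with the unrounded x, y): √((x − 22.6)²+(y − 134.7)²) = 45.81 ≈ 45.81 km. ✓

23.7 km east, 88.9 km north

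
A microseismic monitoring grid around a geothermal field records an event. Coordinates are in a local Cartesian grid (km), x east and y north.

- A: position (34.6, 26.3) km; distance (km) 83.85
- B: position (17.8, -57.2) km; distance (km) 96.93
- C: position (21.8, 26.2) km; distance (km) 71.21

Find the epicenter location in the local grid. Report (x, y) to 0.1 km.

Circle about each station: (x − 34.6)² + (y − 26.3)² = 83.85²; (x − 17.8)² + (y + 57.2)² = 96.93²; (x − 21.8)² + (y − 26.2)² = 71.21².
Subtracting the A equation from the B and C equations removes the quadratic terms:
-33.6 x − 167.0 y = -664.77
-25.6 x − 0.2 y = 1232.79
Solving the 2×2 system: x ≈ -48.3, y ≈ 13.7 km.

x ≈ -48.3 km, y ≈ 13.7 km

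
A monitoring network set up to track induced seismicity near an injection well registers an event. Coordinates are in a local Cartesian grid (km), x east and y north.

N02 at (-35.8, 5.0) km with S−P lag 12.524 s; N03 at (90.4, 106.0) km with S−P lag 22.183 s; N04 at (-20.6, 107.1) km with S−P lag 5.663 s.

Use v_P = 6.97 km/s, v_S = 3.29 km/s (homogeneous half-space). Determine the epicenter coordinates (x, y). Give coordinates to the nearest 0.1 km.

(-45.8, 82.4)

Distance from S−P lag: d = Δt · v_P v_S / (v_P − v_S) = Δt · (6.97·3.29)/(6.97−3.29) ≈ 6.2313·Δt.
So d_N02 = 78.04, d_N03 = 138.23, d_N04 = 35.29 km.
Circle about each station: (x + 35.8)² + (y − 5.0)² = 78.04²; (x − 90.4)² + (y − 106.0)² = 138.23²; (x + 20.6)² + (y − 107.1)² = 35.29².
Subtracting pairs of circle equations eliminates x²+y² and gives linear equations (the radical axes):
252.4 x + 202.0 y = 5084.23
30.4 x + 204.2 y = 15432.99
Solving the 2×2 system: x ≈ -45.8, y ≈ 82.4 km.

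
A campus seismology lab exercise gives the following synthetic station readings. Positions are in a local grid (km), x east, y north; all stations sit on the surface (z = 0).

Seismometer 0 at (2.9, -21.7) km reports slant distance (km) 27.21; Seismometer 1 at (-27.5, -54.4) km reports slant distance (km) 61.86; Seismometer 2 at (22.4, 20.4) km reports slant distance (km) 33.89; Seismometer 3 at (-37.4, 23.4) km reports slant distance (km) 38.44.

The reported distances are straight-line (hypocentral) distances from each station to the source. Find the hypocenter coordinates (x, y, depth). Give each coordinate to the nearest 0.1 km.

(-5.7, 3.0, 7.5)

Each station gives a sphere (x−x_i)² + (y−y_i)² + z² = d_i² (stations at z=0).
Subtracting the Seismometer 0 sphere from Seismometer 1 and Seismometer 2: z² cancels, leaving linear equations in x and y:
-60.8 x − 65.4 y = 150.03
39.0 x + 84.2 y = 30.47
Solving: x ≈ -5.694, y ≈ 2.999 km (keep extra digits for the depth step; rounded: -5.7, 3.0).
Then from the Seismometer 0 sphere: z² = 27.21² − (x − 2.9)² − (y + 21.7)² with x = -5.694, y = 2.999, so z ≈ 7.516 ≈ 7.5 km.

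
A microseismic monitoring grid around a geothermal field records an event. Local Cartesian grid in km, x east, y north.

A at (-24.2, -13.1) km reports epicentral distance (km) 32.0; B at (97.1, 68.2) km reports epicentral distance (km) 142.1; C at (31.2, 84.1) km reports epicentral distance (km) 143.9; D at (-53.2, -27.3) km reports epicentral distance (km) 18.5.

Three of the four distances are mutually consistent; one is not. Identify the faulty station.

Solve using three stations at a time. Using A, C, D (subtract circle equations pairwise → linear system) gives (x, y) ≈ (-40.4, -40.7).
Distances from that point to each station vs reported:
  A: calculated 32.0 vs reported 32.0 → residual 0.0 km
  B: calculated 175.4 vs reported 142.1 → residual 33.3 km
  C: calculated 143.9 vs reported 143.9 → residual 0.0 km
  D: calculated 18.6 vs reported 18.5 → residual 0.1 km
A, C, D are mutually consistent (residuals ≈ 0); B is off by 33.3 km.

B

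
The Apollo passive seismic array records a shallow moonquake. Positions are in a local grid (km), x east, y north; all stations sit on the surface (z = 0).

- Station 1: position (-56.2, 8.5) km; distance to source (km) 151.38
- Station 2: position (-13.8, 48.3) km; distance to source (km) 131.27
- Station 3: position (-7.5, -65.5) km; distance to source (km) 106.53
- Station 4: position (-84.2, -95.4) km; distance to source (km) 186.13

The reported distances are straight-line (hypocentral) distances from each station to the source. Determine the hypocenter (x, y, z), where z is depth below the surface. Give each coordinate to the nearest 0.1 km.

(86.0, -29.1, 35.8)

Each station gives a sphere (x−x_i)² + (y−y_i)² + z² = d_i² (stations at z=0).
Subtracting the Station 1 sphere from Station 2 and Station 3: z² cancels, leaving linear equations in x and y:
84.8 x + 79.6 y = 4976.73
97.4 x − 148.0 y = 12683.07
Solving: x ≈ 86.002, y ≈ -29.098 km (keep extra digits for the depth step; rounded: 86.0, -29.1).
Then from the Station 1 sphere: z² = 151.38² − (x + 56.2)² − (y − 8.5)² with x = 86.002, y = -29.098, so z ≈ 35.789 ≈ 35.8 km.
Check against Station 4 (with the unrounded solution): distance 186.13 ≈ 186.13 km. ✓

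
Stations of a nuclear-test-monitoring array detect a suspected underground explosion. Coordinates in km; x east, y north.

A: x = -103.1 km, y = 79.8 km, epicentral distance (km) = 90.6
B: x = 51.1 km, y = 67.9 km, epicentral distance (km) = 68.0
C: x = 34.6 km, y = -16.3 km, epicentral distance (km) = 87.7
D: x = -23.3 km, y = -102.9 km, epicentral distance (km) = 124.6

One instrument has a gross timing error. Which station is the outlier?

Solve using three stations at a time. Using A, B, C (subtract circle equations pairwise → linear system) gives (x, y) ≈ (-15.8, 55.5).
Distances from that point to each station vs reported:
  A: calculated 90.6 vs reported 90.6 → residual 0.0 km
  B: calculated 68.0 vs reported 68.0 → residual 0.0 km
  C: calculated 87.7 vs reported 87.7 → residual 0.0 km
  D: calculated 158.6 vs reported 124.6 → residual 34.0 km
A, B, C are mutually consistent (residuals ≈ 0); D is off by 34.0 km.

D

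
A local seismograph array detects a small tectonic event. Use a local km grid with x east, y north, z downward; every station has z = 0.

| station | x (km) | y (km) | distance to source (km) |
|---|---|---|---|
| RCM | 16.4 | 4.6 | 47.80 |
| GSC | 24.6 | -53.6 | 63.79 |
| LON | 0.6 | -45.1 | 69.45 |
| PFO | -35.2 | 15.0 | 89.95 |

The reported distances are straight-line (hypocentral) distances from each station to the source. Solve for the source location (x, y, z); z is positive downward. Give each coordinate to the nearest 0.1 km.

(43.7, -5.9, 37.8)

Each station gives a sphere (x−x_i)² + (y−y_i)² + z² = d_i² (stations at z=0).
Subtracting the RCM sphere from GSC and LON: z² cancels, leaving linear equations in x and y:
16.4 x − 116.4 y = 1403.68
-31.6 x − 99.4 y = -794.21
Solving: x ≈ 43.699, y ≈ -5.902 km (keep extra digits for the depth step; rounded: 43.7, -5.9).
Then from the RCM sphere: z² = 47.80² − (x − 16.4)² − (y − 4.6)² with x = 43.699, y = -5.902, so z ≈ 37.806 ≈ 37.8 km.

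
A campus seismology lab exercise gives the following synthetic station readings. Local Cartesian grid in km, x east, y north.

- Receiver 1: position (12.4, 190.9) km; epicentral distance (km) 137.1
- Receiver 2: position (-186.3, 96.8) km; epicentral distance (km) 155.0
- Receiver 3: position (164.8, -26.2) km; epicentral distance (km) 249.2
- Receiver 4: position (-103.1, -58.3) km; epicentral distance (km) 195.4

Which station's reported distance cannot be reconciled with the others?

Receiver 1

Solve using three stations at a time. Using Receiver 2, Receiver 3, Receiver 4 (subtract circle equations pairwise → linear system) gives (x, y) ≈ (-33.8, 124.4).
Distances from that point to each station vs reported:
  Receiver 1: calculated 81.0 vs reported 137.1 → residual 56.1 km
  Receiver 2: calculated 155.0 vs reported 155.0 → residual 0.0 km
  Receiver 3: calculated 249.2 vs reported 249.2 → residual 0.0 km
  Receiver 4: calculated 195.4 vs reported 195.4 → residual 0.0 km
Receiver 2, Receiver 3, Receiver 4 are mutually consistent (residuals ≈ 0); Receiver 1 is off by 56.1 km.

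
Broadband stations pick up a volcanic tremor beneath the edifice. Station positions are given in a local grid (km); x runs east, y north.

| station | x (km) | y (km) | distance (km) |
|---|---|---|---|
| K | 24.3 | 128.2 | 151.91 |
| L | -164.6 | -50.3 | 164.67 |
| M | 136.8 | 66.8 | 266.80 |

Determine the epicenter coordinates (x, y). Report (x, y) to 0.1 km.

x ≈ -126.5 km, y ≈ 109.9 km

Circle about each station: (x − 24.3)² + (y − 128.2)² = 151.91²; (x + 164.6)² + (y + 50.3)² = 164.67²; (x − 136.8)² + (y − 66.8)² = 266.80².
Subtracting the K equation from the L and M equations removes the quadratic terms:
-377.8 x − 357.0 y = 8557.96
225.0 x − 122.8 y = -41954.84
Solving the 2×2 system: x ≈ -126.5, y ≈ 109.9 km.
Check against K (with the unrounded x, y): √((x − 24.3)²+(y − 128.2)²) = 151.90 ≈ 151.91 km. ✓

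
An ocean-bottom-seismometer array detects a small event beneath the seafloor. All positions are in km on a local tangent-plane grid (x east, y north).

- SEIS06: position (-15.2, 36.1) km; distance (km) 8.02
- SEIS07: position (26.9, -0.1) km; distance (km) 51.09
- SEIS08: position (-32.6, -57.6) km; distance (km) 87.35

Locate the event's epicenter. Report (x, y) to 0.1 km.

Circle about each station: (x + 15.2)² + (y − 36.1)² = 8.02²; (x − 26.9)² + (y + 0.1)² = 51.09²; (x + 32.6)² + (y + 57.6)² = 87.35².
Subtracting the SEIS06 equation from the SEIS07 and SEIS08 equations removes the quadratic terms:
84.2 x − 72.4 y = -3356.50
-34.8 x − 187.4 y = -4719.43
Solving the 2×2 system: x ≈ -15.7, y ≈ 28.1 km.

(-15.7, 28.1)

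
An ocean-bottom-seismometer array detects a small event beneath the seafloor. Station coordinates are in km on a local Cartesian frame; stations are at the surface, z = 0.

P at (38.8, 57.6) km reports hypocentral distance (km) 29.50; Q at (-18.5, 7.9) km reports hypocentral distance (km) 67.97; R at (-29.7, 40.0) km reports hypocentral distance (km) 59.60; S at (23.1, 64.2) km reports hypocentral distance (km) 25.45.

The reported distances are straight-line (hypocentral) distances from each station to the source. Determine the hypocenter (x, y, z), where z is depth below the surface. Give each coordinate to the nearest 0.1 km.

x ≈ 22.1 km, y ≈ 56.7 km, depth ≈ 24.3 km

Each station gives a sphere (x−x_i)² + (y−y_i)² + z² = d_i² (stations at z=0).
Subtracting the P sphere from Q and R: z² cancels, leaving linear equations in x and y:
-114.6 x − 99.4 y = -8168.21
-137.0 x − 35.2 y = -5023.02
Solving: x ≈ 22.096, y ≈ 56.700 km (keep extra digits for the depth step; rounded: 22.1, 56.7).
Then from the P sphere: z² = 29.50² − (x − 38.8)² − (y − 57.6)² with x = 22.096, y = 56.700, so z ≈ 24.298 ≈ 24.3 km.
Check against S (with the unrounded solution): distance 25.45 ≈ 25.45 km. ✓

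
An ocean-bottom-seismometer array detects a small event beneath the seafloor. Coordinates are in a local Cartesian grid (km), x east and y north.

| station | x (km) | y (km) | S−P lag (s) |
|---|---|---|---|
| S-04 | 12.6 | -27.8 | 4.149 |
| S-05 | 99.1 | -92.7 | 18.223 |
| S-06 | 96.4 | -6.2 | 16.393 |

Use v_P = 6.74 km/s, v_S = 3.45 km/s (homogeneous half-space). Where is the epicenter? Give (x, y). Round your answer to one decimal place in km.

x ≈ -15.9 km, y ≈ -34.7 km

Distance from S−P lag: d = Δt · v_P v_S / (v_P − v_S) = Δt · (6.74·3.45)/(6.74−3.45) ≈ 7.0678·Δt.
So d_S-04 = 29.32, d_S-05 = 128.80, d_S-06 = 115.86 km.
Circle about each station: (x − 12.6)² + (y + 27.8)² = 29.32²; (x − 99.1)² + (y + 92.7)² = 128.80²; (x − 96.4)² + (y + 6.2)² = 115.86².
Subtracting the S-04 equation from the S-05 and S-06 equations removes the quadratic terms:
173.0 x − 129.8 y = 1752.72
167.6 x + 43.2 y = -4164.08
Solving the 2×2 system: x ≈ -15.9, y ≈ -34.7 km.
Check against S-04 (with the unrounded x, y): √((x − 12.6)²+(y + 27.8)²) = 29.32 ≈ 29.32 km. ✓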